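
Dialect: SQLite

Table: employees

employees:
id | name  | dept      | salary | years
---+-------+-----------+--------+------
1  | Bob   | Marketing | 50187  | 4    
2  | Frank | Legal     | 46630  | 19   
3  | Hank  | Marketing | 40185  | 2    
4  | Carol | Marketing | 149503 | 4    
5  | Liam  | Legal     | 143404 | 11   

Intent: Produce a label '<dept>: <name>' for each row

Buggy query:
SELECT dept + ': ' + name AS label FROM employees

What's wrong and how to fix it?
Bug: SQLite uses || for string concatenation; + coerces text to numbers (yielding 0)

Fix: Replace + with || to concatenate text

Corrected query:
SELECT dept || ': ' || name AS label FROM employees

Result:
label           
----------------
Marketing: Bob  
Legal: Frank    
Marketing: Hank 
Marketing: Carol
Legal: Liam     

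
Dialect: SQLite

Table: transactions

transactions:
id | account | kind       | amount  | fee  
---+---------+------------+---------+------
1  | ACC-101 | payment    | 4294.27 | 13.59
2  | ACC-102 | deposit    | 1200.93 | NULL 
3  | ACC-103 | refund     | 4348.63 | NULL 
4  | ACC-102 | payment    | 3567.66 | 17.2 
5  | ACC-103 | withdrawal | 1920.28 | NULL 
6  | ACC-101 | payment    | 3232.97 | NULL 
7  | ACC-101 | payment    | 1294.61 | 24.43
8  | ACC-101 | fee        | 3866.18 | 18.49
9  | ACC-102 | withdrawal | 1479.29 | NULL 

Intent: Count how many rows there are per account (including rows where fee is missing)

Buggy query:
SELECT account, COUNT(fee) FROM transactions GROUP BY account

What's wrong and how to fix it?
Bug: COUNT(fee) skips NULLs, so groups with missing fee are undercounted

Fix: Use COUNT(*) to count all rows regardless of NULL

Corrected query:
SELECT account, COUNT(*) FROM transactions GROUP BY account

Result:
account | COUNT(*)
--------+---------
ACC-101 | 4       
ACC-102 | 3       
ACC-103 | 2       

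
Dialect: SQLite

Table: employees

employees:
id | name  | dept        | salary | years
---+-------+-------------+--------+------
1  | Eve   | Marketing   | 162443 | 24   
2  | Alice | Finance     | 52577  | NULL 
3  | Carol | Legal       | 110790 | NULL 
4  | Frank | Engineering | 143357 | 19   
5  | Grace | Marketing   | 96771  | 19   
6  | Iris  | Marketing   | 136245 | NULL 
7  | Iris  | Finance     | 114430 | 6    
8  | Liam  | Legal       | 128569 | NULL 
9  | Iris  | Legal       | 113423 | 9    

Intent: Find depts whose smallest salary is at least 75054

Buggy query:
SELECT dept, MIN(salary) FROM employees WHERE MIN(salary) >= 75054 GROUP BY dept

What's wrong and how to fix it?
Bug: MIN() in WHERE is a misuse of aggregate

Fix: Use HAVING for the per-group MIN condition

Corrected query:
SELECT dept, MIN(salary) FROM employees GROUP BY dept HAVING MIN(salary) >= 75054

Result:
dept        | MIN(salary)
------------+------------
Engineering | 143357     
Legal       | 110790     
Marketing   | 96771      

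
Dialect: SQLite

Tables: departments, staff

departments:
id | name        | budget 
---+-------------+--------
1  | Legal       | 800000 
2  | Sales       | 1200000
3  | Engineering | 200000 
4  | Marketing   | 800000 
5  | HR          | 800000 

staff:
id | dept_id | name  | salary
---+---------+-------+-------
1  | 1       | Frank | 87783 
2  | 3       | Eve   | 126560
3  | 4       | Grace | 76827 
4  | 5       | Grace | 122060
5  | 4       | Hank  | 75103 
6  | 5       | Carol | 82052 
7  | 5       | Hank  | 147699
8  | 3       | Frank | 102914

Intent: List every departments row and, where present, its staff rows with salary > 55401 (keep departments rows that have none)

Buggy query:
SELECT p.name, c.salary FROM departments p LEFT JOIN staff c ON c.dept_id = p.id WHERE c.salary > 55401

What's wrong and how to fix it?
Bug: Filtering c.salary in WHERE discards the NULL rows produced by LEFT JOIN, turning it into an inner join

Fix: Put 'c.salary > 55401' in the JOIN's ON clause instead of WHERE

Corrected query:
SELECT p.name, c.salary FROM departments p LEFT JOIN staff c ON c.dept_id = p.id AND c.salary > 55401

Result:
name        | salary
------------+-------
Legal       | 87783 
Sales       | NULL  
Engineering | 102914
Engineering | 126560
Marketing   | 75103 
Marketing   | 76827 
HR          | 82052 
HR          | 122060
HR          | 147699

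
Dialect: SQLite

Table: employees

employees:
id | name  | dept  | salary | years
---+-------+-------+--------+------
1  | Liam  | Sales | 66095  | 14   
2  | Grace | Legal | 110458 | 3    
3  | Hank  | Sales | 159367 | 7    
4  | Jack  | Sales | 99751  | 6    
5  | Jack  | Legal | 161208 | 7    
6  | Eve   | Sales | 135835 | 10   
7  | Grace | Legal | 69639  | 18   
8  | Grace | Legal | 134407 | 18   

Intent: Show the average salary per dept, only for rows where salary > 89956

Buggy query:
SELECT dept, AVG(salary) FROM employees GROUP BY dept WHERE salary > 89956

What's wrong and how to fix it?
Bug: Row-level WHERE must come before GROUP BY in the clause order

Fix: Move the WHERE clause before GROUP BY

Corrected query:
SELECT dept, AVG(salary) FROM employees WHERE salary > 89956 GROUP BY dept

Result:
dept  | AVG(salary)  
------+--------------
Legal | 135357.666667
Sales | 131651       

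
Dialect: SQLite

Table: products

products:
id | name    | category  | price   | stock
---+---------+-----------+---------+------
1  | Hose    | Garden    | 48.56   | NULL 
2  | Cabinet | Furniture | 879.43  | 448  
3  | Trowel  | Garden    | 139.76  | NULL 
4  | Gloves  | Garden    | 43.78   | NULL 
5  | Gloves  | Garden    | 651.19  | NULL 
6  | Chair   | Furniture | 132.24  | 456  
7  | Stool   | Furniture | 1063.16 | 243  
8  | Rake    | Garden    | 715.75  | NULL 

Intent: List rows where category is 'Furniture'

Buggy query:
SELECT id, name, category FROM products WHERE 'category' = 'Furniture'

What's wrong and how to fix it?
Bug: Single quotes denote string literals in SQL; the column name is being compared as a constant string

Fix: Reference the column as category without single quotes

Corrected query:
SELECT id, name, category FROM products WHERE category = 'Furniture'

Result:
id | name    | category 
---+---------+----------
2  | Cabinet | Furniture
6  | Chair   | Furniture
7  | Stool   | Furniture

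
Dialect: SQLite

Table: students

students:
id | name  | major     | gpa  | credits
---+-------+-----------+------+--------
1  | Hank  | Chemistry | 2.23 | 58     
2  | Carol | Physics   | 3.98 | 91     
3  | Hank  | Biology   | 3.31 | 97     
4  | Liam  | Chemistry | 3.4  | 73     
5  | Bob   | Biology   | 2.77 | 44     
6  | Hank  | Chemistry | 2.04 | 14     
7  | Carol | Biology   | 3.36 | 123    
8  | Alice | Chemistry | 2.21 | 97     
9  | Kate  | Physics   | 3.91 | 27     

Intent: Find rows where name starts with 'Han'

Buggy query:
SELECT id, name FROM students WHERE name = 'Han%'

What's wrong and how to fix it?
Bug: Wildcards only work with LIKE; '=' treats '%' as a literal character

Fix: Replace '=' with LIKE so 'Han%' is treated as a pattern

Corrected query:
SELECT id, name FROM students WHERE name LIKE 'Han%'

Result:
id | name
---+-----
1  | Hank
3  | Hank
6  | Hank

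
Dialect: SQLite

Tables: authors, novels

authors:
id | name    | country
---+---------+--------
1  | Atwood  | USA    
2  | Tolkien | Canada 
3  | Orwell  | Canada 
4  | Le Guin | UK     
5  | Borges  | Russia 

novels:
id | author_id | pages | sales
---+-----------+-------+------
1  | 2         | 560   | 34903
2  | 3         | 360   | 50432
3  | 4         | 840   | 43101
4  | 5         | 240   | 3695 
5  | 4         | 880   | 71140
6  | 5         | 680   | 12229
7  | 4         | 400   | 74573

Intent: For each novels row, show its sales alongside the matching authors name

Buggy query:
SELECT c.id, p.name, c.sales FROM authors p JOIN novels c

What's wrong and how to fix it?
Bug: JOIN with no ON clause produces a cartesian product; every novels row pairs with every authors row

Fix: Specify the join condition linking the foreign key to the parent id

Corrected query:
SELECT c.id, p.name, c.sales FROM authors p JOIN novels c ON c.author_id = p.id

Result:
id | name    | sales
---+---------+------
1  | Tolkien | 34903
2  | Orwell  | 50432
3  | Le Guin | 43101
4  | Borges  | 3695 
5  | Le Guin | 71140
6  | Borges  | 12229
7  | Le Guin | 74573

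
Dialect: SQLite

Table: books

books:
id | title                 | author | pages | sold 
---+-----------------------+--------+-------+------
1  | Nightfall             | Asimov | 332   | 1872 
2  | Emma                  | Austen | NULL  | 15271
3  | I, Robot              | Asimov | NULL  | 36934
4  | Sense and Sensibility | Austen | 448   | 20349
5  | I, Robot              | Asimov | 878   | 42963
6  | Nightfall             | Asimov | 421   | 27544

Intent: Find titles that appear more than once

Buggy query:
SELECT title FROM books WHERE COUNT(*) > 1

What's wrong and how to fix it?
Bug: WHERE can't reference COUNT(*); aggregates are computed after WHERE

Fix: GROUP BY title, then filter groups with HAVING COUNT(*) > 1

Corrected query:
SELECT title FROM books GROUP BY title HAVING COUNT(*) > 1

Result:
title    
---------
I, Robot 
Nightfall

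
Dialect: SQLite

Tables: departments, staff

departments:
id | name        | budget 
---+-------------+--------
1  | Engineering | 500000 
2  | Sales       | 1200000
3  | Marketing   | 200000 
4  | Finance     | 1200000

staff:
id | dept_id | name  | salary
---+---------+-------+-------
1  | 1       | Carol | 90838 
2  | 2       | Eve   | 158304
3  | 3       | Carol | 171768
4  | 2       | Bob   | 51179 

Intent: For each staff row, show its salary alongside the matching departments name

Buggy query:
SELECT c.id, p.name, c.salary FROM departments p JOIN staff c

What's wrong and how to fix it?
Bug: JOIN with no ON clause produces a cartesian product; every staff row pairs with every departments row

Fix: Add ON c.dept_id = p.id to the JOIN

Corrected query:
SELECT c.id, p.name, c.salary FROM departments p JOIN staff c ON c.dept_id = p.id

Result:
id | name        | salary
---+-------------+-------
1  | Engineering | 90838 
2  | Sales       | 158304
3  | Marketing   | 171768
4  | Sales       | 51179 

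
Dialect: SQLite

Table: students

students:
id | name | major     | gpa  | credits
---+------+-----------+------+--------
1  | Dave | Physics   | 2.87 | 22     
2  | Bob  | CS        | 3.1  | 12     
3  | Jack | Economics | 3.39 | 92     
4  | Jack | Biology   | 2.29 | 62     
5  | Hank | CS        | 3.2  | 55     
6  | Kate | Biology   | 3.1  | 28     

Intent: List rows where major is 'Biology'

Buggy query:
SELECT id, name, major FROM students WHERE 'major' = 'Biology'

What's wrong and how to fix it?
Bug: 'major' in single quotes is a string literal, not the column; the comparison is literal-vs-literal and never true

Fix: Reference the column as major without single quotes

Corrected query:
SELECT id, name, major FROM students WHERE major = 'Biology'

Result:
id | name | major  
---+------+--------
4  | Jack | Biology
6  | Kate | Biology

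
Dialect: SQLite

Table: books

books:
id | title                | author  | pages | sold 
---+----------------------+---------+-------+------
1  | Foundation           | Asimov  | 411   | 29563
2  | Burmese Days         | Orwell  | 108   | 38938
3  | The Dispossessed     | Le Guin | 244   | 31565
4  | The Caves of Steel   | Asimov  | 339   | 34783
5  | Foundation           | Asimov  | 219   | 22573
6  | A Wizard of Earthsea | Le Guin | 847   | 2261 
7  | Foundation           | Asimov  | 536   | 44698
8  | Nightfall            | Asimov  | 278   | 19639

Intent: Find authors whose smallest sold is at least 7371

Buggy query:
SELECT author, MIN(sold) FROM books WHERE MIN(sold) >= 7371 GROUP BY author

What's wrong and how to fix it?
Bug: MIN() in WHERE is a misuse of aggregate

Fix: Use HAVING for the per-group MIN condition

Corrected query:
SELECT author, MIN(sold) FROM books GROUP BY author HAVING MIN(sold) >= 7371

Result:
author | MIN(sold)
-------+----------
Asimov | 19639    
Orwell | 38938    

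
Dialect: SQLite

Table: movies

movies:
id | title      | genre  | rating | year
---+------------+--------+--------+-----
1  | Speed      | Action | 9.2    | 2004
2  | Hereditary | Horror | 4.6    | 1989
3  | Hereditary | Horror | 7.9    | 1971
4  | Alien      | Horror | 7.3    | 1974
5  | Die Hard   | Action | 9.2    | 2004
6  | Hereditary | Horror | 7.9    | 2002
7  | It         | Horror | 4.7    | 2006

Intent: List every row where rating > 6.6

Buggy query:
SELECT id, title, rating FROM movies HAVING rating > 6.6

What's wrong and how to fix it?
Bug: This is a non-aggregate query (no GROUP BY, no aggregates), so in SQLite the HAVING clause is invalid here; a row-level condition belongs in WHERE

Fix: Use WHERE for row-level filtering

Corrected query:
SELECT id, title, rating FROM movies WHERE rating > 6.6

Result:
id | title      | rating
---+------------+-------
1  | Speed      | 9.2   
3  | Hereditary | 7.9   
4  | Alien      | 7.3   
5  | Die Hard   | 9.2   
6  | Hereditary | 7.9   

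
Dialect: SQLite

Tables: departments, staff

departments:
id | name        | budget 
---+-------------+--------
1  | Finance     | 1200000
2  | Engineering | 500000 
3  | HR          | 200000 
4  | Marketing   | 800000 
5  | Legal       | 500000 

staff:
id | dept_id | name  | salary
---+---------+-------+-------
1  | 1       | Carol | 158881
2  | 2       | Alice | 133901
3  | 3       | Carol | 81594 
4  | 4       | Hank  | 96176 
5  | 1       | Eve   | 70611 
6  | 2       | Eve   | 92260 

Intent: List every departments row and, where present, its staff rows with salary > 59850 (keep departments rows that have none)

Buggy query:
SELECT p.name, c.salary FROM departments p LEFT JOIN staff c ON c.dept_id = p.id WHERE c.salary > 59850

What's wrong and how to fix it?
Bug: Filtering c.salary in WHERE discards the NULL rows produced by LEFT JOIN, turning it into an inner join

Fix: Put 'c.salary > 59850' in the JOIN's ON clause instead of WHERE

Corrected query:
SELECT p.name, c.salary FROM departments p LEFT JOIN staff c ON c.dept_id = p.id AND c.salary > 59850

Result:
name        | salary
------------+-------
Finance     | 70611 
Finance     | 158881
Engineering | 92260 
Engineering | 133901
HR          | 81594 
Marketing   | 96176 
Legal       | NULL  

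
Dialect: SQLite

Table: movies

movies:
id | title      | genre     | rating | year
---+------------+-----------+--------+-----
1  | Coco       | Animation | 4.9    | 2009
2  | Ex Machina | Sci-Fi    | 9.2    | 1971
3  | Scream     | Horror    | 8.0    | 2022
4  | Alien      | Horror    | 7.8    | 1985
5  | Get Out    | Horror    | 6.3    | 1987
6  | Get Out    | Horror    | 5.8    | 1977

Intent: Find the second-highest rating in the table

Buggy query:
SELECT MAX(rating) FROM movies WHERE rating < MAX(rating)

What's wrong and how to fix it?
Bug: The inner MAX is an aggregate inside WHERE, which is not allowed

Fix: Compute the overall MAX in a subquery, then take MAX of rows below it

Corrected query:
SELECT MAX(rating) FROM movies WHERE rating < (SELECT MAX(rating) FROM movies)

Result:
MAX(rating)
-----------
8          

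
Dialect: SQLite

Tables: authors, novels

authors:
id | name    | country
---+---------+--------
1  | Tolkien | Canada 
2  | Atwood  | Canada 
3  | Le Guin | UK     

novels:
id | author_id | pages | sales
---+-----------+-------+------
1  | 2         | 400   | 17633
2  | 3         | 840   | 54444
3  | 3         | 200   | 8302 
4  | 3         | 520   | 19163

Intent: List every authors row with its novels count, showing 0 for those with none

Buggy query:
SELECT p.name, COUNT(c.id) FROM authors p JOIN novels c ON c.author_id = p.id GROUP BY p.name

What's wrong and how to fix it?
Bug: INNER JOIN drops authors rows that have no matching novels rows

Fix: Use LEFT JOIN so parents without children still appear (COUNT(c.id) gives 0)

Corrected query:
SELECT p.name, COUNT(c.id) FROM authors p LEFT JOIN novels c ON c.author_id = p.id GROUP BY p.name

Result:
name    | COUNT(c.id)
--------+------------
Atwood  | 1          
Le Guin | 3          
Tolkien | 0          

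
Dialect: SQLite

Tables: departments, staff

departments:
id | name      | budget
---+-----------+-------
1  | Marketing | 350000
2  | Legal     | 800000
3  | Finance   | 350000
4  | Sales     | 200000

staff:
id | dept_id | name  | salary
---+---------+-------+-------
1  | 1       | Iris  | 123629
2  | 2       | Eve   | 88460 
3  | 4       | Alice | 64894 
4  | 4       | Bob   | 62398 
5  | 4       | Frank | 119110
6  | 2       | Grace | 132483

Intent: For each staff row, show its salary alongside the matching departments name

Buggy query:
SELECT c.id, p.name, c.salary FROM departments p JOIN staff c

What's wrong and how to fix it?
Bug: JOIN with no ON clause produces a cartesian product; every staff row pairs with every departments row

Fix: Specify the join condition linking the foreign key to the parent id

Corrected query:
SELECT c.id, p.name, c.salary FROM departments p JOIN staff c ON c.dept_id = p.id

Result:
id | name      | salary
---+-----------+-------
1  | Marketing | 123629
2  | Legal     | 88460 
3  | Sales     | 64894 
4  | Sales     | 62398 
5  | Sales     | 119110
6  | Legal     | 132483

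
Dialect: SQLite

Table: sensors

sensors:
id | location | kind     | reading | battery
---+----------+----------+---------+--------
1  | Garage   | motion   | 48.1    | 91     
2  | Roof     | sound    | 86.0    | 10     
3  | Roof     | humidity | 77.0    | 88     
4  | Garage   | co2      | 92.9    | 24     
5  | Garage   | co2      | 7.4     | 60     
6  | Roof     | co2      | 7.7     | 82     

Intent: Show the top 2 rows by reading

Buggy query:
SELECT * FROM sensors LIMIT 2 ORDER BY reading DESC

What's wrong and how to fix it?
Bug: LIMIT must come after ORDER BY

Fix: Swap the clauses: ORDER BY first, then LIMIT

Corrected query:
SELECT * FROM sensors ORDER BY reading DESC LIMIT 2

Result:
id | location | kind  | reading | battery
---+----------+-------+---------+--------
4  | Garage   | co2   | 92.9    | 24     
2  | Roof     | sound | 86      | 10     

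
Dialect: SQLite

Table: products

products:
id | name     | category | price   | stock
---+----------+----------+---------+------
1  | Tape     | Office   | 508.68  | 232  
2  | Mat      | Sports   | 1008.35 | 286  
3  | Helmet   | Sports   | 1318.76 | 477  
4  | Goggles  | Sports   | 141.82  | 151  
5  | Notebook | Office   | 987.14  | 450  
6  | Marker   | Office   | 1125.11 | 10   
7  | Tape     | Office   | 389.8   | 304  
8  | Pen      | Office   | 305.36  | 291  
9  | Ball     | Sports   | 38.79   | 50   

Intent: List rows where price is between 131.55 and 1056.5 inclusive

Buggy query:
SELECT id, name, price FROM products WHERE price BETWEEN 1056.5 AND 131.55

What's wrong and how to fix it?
Bug: The bounds are reversed; BETWEEN a AND b requires a <= b to match anything

Fix: Swap the bounds so the smaller value comes first

Corrected query:
SELECT id, name, price FROM products WHERE price BETWEEN 131.55 AND 1056.5

Result:
id | name     | price  
---+----------+--------
1  | Tape     | 508.68 
2  | Mat      | 1008.35
4  | Goggles  | 141.82 
5  | Notebook | 987.14 
7  | Tape     | 389.8  
8  | Pen      | 305.36 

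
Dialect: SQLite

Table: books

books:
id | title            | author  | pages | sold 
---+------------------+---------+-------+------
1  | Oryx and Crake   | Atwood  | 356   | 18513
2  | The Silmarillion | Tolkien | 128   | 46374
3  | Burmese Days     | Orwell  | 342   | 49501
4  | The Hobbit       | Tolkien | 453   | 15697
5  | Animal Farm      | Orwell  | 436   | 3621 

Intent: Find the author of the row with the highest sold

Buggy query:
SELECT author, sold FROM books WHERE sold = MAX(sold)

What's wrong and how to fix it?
Bug: WHERE is evaluated per row; an aggregate over the whole table isn't defined there

Fix: Use a subquery: WHERE sold = (SELECT MAX(sold) FROM books)

Corrected query:
SELECT author, sold FROM books WHERE sold = (SELECT MAX(sold) FROM books)

Result:
author | sold 
-------+------
Orwell | 49501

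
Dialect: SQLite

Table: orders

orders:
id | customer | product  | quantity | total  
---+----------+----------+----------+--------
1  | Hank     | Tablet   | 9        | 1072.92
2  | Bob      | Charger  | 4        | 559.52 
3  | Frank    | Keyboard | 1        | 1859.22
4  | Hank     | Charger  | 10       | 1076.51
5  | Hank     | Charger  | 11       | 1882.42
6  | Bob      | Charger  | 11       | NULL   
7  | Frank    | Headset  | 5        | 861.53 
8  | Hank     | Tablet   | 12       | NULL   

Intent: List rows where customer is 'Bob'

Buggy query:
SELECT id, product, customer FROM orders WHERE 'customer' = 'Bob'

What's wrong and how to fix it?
Bug: 'customer' in single quotes is a string literal, not the column; the comparison is literal-vs-literal and never true

Fix: Reference the column as customer without single quotes

Corrected query:
SELECT id, product, customer FROM orders WHERE customer = 'Bob'

Result:
id | product | customer
---+---------+---------
2  | Charger | Bob     
6  | Charger | Bob     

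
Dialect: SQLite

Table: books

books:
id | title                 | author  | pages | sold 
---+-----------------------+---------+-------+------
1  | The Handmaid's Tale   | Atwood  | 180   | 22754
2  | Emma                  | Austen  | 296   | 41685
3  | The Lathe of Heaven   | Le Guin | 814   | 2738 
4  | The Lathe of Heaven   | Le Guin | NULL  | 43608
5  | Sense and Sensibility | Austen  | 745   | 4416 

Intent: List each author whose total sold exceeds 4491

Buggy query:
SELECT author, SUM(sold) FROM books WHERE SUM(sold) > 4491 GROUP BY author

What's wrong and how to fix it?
Bug: SUM(sold) is an aggregate, but WHERE filters rows before aggregation

Fix: Move the aggregate condition to a HAVING clause

Corrected query:
SELECT author, SUM(sold) FROM books GROUP BY author HAVING SUM(sold) > 4491

Result:
author  | SUM(sold)
--------+----------
Atwood  | 22754    
Austen  | 46101    
Le Guin | 46346    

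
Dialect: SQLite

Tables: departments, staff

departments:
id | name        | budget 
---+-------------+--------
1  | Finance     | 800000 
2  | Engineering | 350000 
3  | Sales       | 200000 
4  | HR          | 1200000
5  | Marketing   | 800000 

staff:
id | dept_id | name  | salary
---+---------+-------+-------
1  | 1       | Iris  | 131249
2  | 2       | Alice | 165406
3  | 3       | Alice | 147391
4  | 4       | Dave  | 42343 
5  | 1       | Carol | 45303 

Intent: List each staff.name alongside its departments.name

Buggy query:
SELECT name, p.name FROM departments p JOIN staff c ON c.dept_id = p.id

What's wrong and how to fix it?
Bug: 'name' exists in both joined tables, so the database can't tell which one is meant

Fix: Qualify the column with its table alias (c.name)

Corrected query:
SELECT c.name, p.name FROM departments p JOIN staff c ON c.dept_id = p.id

Result:
name  | name       
------+------------
Iris  | Finance    
Alice | Engineering
Alice | Sales      
Dave  | HR         
Carol | Finance    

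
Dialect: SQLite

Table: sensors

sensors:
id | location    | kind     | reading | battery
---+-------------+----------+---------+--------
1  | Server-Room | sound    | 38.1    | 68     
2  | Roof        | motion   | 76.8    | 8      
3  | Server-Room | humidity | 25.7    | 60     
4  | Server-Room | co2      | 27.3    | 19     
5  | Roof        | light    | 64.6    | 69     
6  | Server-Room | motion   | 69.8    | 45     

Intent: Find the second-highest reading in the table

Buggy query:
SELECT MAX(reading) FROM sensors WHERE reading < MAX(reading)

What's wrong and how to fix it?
Bug: MAX(reading) on the right of the comparison is an aggregate-in-WHERE error

Fix: Put the inner MAX in a scalar subquery

Corrected query:
SELECT MAX(reading) FROM sensors WHERE reading < (SELECT MAX(reading) FROM sensors)

Result:
MAX(reading)
------------
69.8        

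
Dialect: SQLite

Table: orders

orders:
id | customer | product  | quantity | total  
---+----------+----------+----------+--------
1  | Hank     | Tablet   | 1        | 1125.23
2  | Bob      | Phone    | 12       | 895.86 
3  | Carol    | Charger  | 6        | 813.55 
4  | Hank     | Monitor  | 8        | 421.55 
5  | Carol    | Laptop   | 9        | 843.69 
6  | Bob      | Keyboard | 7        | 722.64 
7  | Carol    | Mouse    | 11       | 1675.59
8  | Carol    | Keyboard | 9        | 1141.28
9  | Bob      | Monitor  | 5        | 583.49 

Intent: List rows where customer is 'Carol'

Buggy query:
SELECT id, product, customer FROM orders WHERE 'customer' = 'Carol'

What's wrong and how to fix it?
Bug: Single quotes denote string literals in SQL; the column name is being compared as a constant string

Fix: Remove the quotes around the column name (or use double quotes for an identifier)

Corrected query:
SELECT id, product, customer FROM orders WHERE customer = 'Carol'

Result:
id | product  | customer
---+----------+---------
3  | Charger  | Carol   
5  | Laptop   | Carol   
7  | Mouse    | Carol   
8  | Keyboard | Carol   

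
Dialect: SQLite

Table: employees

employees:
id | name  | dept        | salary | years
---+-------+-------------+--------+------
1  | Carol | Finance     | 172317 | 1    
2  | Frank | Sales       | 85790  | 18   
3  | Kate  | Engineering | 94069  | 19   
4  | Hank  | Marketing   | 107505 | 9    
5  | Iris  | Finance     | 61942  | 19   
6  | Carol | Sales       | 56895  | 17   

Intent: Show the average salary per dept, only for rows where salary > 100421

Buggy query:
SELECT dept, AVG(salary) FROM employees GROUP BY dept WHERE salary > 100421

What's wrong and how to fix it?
Bug: Row-level WHERE must come before GROUP BY in the clause order

Fix: Place WHERE between FROM and GROUP BY

Corrected query:
SELECT dept, AVG(salary) FROM employees WHERE salary > 100421 GROUP BY dept

Result:
dept      | AVG(salary)
----------+------------
Finance   | 172317     
Marketing | 107505     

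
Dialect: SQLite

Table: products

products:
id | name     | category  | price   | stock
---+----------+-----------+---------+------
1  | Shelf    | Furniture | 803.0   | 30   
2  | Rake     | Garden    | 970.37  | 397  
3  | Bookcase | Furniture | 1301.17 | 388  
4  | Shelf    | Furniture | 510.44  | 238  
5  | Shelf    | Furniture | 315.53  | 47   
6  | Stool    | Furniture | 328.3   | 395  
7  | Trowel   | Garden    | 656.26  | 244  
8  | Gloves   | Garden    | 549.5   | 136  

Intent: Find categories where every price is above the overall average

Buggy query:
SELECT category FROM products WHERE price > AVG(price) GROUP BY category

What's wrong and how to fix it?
Bug: WHERE evaluates per row before aggregation, so AVG() is unavailable

Fix: Compute the overall average in a scalar subquery and compare each group's MIN against it in HAVING

Corrected query:
SELECT category FROM products GROUP BY category HAVING MIN(price) > (SELECT AVG(price) FROM products)

Result:
(no rows)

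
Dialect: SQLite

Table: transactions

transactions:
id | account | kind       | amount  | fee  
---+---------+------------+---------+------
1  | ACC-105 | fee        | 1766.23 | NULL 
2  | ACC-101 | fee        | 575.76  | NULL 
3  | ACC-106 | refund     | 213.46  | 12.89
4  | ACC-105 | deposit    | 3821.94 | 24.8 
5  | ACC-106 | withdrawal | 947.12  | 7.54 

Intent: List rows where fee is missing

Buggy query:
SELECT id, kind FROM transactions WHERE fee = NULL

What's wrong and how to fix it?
Bug: '= NULL' is always unknown in SQL three-valued logic, so no rows match

Fix: Use IS NULL to test for NULL

Corrected query:
SELECT id, kind FROM transactions WHERE fee IS NULL

Result:
id | kind
---+-----
1  | fee 
2  | fee 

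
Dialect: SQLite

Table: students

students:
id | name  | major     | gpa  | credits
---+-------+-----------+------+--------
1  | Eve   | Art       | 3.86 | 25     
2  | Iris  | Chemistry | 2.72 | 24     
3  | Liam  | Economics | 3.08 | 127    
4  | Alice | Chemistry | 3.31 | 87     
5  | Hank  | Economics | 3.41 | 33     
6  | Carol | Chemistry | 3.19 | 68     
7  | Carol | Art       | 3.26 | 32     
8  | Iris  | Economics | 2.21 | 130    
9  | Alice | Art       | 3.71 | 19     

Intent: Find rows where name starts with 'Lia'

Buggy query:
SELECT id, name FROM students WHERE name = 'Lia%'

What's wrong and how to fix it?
Bug: '=' compares the literal string including the % character; pattern matching needs LIKE

Fix: Use LIKE for wildcard pattern matching

Corrected query:
SELECT id, name FROM students WHERE name LIKE 'Lia%'

Result:
id | name
---+-----
3  | Liam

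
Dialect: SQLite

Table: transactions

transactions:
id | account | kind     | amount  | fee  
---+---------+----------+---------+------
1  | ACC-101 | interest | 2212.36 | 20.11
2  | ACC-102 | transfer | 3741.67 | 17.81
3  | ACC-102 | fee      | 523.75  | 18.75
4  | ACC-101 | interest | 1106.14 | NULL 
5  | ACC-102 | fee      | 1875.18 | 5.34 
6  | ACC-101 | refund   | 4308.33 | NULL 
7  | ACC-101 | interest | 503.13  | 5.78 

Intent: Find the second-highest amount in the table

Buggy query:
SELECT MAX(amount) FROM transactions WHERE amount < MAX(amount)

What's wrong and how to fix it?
Bug: MAX(amount) on the right of the comparison is an aggregate-in-WHERE error

Fix: Put the inner MAX in a scalar subquery

Corrected query:
SELECT MAX(amount) FROM transactions WHERE amount < (SELECT MAX(amount) FROM transactions)

Result:
MAX(amount)
-----------
3741.67    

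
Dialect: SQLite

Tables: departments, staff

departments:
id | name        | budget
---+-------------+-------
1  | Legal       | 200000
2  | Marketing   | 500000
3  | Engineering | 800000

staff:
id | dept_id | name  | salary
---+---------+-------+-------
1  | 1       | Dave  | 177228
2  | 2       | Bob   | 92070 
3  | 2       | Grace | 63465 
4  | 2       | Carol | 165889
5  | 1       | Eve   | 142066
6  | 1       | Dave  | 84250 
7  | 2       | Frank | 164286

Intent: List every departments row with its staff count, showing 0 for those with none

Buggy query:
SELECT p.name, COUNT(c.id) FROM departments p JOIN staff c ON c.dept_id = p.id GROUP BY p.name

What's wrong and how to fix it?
Bug: An inner join excludes parents with zero children

Fix: Switch to LEFT JOIN to retain unmatched parent rows

Corrected query:
SELECT p.name, COUNT(c.id) FROM departments p LEFT JOIN staff c ON c.dept_id = p.id GROUP BY p.name

Result:
name        | COUNT(c.id)
------------+------------
Engineering | 0          
Legal       | 3          
Marketing   | 4          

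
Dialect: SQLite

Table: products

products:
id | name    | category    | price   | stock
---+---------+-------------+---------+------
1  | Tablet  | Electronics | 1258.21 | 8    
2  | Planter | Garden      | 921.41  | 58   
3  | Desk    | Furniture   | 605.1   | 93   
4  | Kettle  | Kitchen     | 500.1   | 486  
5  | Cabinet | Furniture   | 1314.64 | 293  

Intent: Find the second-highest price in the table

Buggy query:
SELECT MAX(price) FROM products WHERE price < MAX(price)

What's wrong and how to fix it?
Bug: The inner MAX is an aggregate inside WHERE, which is not allowed

Fix: Compute the overall MAX in a subquery, then take MAX of rows below it

Corrected query:
SELECT MAX(price) FROM products WHERE price < (SELECT MAX(price) FROM products)

Result:
MAX(price)
----------
1258.21   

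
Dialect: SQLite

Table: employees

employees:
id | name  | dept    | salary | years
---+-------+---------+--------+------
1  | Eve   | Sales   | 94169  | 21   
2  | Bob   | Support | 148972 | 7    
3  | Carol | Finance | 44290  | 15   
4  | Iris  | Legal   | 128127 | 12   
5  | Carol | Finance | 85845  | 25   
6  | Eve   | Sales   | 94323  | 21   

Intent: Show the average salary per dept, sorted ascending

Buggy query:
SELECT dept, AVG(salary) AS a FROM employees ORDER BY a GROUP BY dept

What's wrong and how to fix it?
Bug: GROUP BY must precede ORDER BY

Fix: Move ORDER BY to the end, after GROUP BY

Corrected query:
SELECT dept, AVG(salary) AS a FROM employees GROUP BY dept ORDER BY a

Result:
dept    | a      
--------+--------
Finance | 65067.5
Sales   | 94246  
Legal   | 128127 
Support | 148972 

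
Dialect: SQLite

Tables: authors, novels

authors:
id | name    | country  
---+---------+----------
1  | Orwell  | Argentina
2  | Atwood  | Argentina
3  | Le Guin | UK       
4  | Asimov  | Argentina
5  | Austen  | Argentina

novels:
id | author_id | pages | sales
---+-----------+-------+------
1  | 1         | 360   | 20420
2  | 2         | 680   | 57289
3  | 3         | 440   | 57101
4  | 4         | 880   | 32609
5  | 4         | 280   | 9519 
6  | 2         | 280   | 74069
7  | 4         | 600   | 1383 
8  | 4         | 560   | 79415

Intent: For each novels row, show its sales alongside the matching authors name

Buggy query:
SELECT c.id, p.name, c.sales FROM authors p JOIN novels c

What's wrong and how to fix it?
Bug: JOIN with no ON clause produces a cartesian product; every novels row pairs with every authors row

Fix: Specify the join condition linking the foreign key to the parent id

Corrected query:
SELECT c.id, p.name, c.sales FROM authors p JOIN novels c ON c.author_id = p.id

Result:
id | name    | sales
---+---------+------
1  | Orwell  | 20420
2  | Atwood  | 57289
3  | Le Guin | 57101
4  | Asimov  | 32609
5  | Asimov  | 9519 
6  | Atwood  | 74069
7  | Asimov  | 1383 
8  | Asimov  | 79415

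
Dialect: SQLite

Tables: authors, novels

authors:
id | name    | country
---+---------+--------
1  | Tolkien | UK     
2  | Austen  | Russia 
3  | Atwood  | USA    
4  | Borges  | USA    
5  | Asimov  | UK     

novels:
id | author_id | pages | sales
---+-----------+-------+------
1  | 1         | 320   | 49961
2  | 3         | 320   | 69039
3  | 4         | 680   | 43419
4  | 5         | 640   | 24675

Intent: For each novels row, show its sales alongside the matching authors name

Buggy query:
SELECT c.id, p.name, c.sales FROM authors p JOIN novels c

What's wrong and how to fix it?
Bug: JOIN with no ON clause produces a cartesian product; every novels row pairs with every authors row

Fix: Specify the join condition linking the foreign key to the parent id

Corrected query:
SELECT c.id, p.name, c.sales FROM authors p JOIN novels c ON c.author_id = p.id

Result:
id | name    | sales
---+---------+------
1  | Tolkien | 49961
2  | Atwood  | 69039
3  | Borges  | 43419
4  | Asimov  | 24675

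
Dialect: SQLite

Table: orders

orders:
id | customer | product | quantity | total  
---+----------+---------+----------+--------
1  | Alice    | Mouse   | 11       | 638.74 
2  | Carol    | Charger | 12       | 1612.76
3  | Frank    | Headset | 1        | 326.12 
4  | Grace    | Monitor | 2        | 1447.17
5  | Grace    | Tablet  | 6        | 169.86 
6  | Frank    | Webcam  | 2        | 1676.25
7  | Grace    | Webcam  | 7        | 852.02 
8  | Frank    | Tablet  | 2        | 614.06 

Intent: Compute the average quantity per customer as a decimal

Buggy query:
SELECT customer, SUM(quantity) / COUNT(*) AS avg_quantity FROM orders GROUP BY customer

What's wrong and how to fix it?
Bug: SUM(quantity) and COUNT(*) are both integers; the division truncates the fractional part

Fix: Multiply by 1.0 (or CAST to REAL) to force floating-point division

Corrected query:
SELECT customer, SUM(quantity) * 1.0 / COUNT(*) AS avg_quantity FROM orders GROUP BY customer

Result:
customer | avg_quantity
---------+-------------
Alice    | 11          
Carol    | 12          
Frank    | 1.666667    
Grace    | 5           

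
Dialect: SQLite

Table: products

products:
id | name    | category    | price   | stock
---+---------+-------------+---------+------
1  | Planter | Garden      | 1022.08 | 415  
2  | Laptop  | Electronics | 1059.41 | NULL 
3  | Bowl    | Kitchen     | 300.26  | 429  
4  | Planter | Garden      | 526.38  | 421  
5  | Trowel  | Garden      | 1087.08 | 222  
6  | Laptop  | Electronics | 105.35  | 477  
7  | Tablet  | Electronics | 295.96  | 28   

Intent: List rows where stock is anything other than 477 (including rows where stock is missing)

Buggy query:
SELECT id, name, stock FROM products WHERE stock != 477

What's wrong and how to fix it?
Bug: 'stock != 477' is unknown when stock is NULL, so NULL rows are silently excluded

Fix: Handle NULL separately with IS NULL alongside the inequality

Corrected query:
SELECT id, name, stock FROM products WHERE stock != 477 OR stock IS NULL

Result:
id | name    | stock
---+---------+------
1  | Planter | 415  
2  | Laptop  | NULL 
3  | Bowl    | 429  
4  | Planter | 421  
5  | Trowel  | 222  
7  | Tablet  | 28   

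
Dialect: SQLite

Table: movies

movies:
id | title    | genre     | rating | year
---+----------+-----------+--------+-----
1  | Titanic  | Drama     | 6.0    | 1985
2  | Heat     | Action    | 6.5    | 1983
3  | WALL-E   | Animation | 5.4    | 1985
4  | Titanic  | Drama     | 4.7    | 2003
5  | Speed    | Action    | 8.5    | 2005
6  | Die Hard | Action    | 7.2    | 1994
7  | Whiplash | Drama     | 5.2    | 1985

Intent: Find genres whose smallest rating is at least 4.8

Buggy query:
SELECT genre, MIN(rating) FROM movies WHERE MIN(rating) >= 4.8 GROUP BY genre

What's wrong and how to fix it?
Bug: MIN() in WHERE is a misuse of aggregate

Fix: Replace WHERE with HAVING after the GROUP BY

Corrected query:
SELECT genre, MIN(rating) FROM movies GROUP BY genre HAVING MIN(rating) >= 4.8

Result:
genre     | MIN(rating)
----------+------------
Action    | 6.5        
Animation | 5.4        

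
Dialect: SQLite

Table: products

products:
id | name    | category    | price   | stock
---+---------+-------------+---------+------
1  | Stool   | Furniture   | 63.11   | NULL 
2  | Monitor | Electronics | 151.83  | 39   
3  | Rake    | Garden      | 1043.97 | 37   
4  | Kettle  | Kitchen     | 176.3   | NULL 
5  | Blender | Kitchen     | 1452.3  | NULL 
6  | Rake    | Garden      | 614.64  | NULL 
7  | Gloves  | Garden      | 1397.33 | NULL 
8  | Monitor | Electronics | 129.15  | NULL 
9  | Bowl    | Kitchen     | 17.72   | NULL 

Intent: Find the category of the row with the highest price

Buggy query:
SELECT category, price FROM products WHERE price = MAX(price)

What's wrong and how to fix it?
Bug: WHERE is evaluated per row; an aggregate over the whole table isn't defined there

Fix: Wrap MAX in a scalar subquery so WHERE compares against a single value

Corrected query:
SELECT category, price FROM products WHERE price = (SELECT MAX(price) FROM products)

Result:
category | price 
---------+-------
Kitchen  | 1452.3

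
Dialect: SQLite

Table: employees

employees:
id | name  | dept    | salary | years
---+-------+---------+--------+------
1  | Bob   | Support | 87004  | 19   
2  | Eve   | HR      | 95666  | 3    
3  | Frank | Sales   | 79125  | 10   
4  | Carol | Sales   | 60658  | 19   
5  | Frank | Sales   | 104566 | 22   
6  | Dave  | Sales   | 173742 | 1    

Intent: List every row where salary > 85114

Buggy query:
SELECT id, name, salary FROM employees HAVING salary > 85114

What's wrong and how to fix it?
Bug: This is a non-aggregate query (no GROUP BY, no aggregates), so in SQLite the HAVING clause is invalid here; a row-level condition belongs in WHERE

Fix: Use WHERE for row-level filtering

Corrected query:
SELECT id, name, salary FROM employees WHERE salary > 85114

Result:
id | name  | salary
---+-------+-------
1  | Bob   | 87004 
2  | Eve   | 95666 
5  | Frank | 104566
6  | Dave  | 173742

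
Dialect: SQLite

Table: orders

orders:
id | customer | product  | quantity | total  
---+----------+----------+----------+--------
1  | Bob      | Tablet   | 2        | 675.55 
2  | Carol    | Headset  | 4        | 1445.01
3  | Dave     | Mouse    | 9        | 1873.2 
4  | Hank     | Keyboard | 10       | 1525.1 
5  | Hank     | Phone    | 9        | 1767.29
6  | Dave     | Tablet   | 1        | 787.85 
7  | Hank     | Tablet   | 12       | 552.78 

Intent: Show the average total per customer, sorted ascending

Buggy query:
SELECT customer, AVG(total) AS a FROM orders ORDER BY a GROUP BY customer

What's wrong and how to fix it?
Bug: ORDER BY appears before GROUP BY; SQL clause order requires GROUP BY first

Fix: Move ORDER BY to the end, after GROUP BY

Corrected query:
SELECT customer, AVG(total) AS a FROM orders GROUP BY customer ORDER BY a

Result:
customer | a          
---------+------------
Bob      | 675.55     
Hank     | 1281.723333
Dave     | 1330.525   
Carol    | 1445.01    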